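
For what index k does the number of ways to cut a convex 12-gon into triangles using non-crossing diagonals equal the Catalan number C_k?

A convex 12-gon is triangulated into 10 triangles, and the number of such triangulations is the Catalan number C_{12−2} = C_10.

10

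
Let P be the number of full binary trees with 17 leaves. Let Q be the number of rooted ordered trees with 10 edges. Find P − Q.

A full binary tree with L leaves has L−1 internal nodes and is counted by C_{L−1}; L = 17 gives C_16. So P = C_16 = 35357670.
A rooted plane tree with 10 edges has 11 nodes, and the count is C_10. So Q = C_10 = 16796.
P − Q = 35357670 − 16796 = 35340874.

35340874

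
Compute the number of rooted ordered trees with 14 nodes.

A rooted plane tree on 14 nodes has 13 edges, and such trees are counted by C_13.
C_13 = C_12 · 2(2·12+1)/(12+2) = 208012 · 50/14 = 742900.

742900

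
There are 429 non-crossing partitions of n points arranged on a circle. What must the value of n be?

7

Non-crossing partitions of [n] are counted by C_n. Since C_7 = 429, the index is 7.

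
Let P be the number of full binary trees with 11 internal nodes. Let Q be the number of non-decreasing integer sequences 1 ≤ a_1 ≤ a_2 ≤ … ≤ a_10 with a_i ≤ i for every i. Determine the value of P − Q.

41990

Full binary trees with n internal nodes are counted by C_n; here n = 11. So P = C_11 = 58786.
Weakly increasing sequences with a_i ≤ i biject with Dyck paths of semilength 10, so there are C_10. So Q = C_10 = 16796.
P − Q = 58786 − 16796 = 41990.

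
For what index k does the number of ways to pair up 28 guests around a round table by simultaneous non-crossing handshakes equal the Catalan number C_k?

Non-crossing handshake pairings of 2n people are counted by C_n; 28 people gives n = 14.

14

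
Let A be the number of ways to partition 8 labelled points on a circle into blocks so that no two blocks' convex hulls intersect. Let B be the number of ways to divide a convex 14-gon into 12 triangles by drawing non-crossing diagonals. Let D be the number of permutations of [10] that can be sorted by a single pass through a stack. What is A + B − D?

192646

The non-crossing partitions of [8] form a lattice of size C_8. So A = C_8 = 1430.
A convex 14-gon is triangulated into 12 triangles, and the number of such triangulations is the Catalan number C_{14−2} = C_12. So B = C_12 = 208012.
Stack-sortable permutations are exactly the 231-avoiding ones, counted by C_n; here n = 10. So D = C_10 = 16796.
A + B − D = 1430 + 208012 − 16796 = 192646.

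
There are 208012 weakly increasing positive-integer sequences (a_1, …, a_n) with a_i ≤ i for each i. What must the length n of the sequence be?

Such sub-staircase sequences of length n are counted by C_n; 208012 = C_12.

12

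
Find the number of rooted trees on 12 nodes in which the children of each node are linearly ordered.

58786

Rooted ordered (plane) trees on m nodes have m−1 edges and are counted by C_{m−1}; m = 12 gives C_11.
C_11 = C(22,11)/12 = 705432/12 = 58786.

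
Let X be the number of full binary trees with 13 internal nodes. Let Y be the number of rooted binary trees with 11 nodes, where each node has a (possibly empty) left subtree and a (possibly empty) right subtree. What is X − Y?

The number of full binary trees on 13 internal nodes is the Catalan number C_13. So X = C_13 = 742900.
There are C_n binary search tree shapes on n keys; with n = 11 that is C_11. So Y = C_11 = 58786.
X − Y = 742900 − 58786 = 684114.

684114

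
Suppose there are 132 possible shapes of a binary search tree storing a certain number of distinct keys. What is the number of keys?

Binary search tree shapes on n keys are counted by C_n, and C_6 = 132.

6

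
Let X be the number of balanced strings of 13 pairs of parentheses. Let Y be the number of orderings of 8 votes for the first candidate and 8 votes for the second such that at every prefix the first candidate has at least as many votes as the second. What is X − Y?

Balanced strings of n pairs of brackets are counted by C_n; here n = 13. So X = C_13 = 742900.
Ballot sequences with n votes each where one side never trails are Dyck words, counted by C_n; here n = 8. So Y = C_8 = 1430.
X − Y = 742900 − 1430 = 741470.

741470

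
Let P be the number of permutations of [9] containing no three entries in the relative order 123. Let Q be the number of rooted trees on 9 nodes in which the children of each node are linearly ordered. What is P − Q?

3432

Permutations of [n] avoiding any single length-3 pattern are counted by C_n; here n = 9. So P = C_9 = 4862.
Rooted ordered (plane) trees on m nodes have m−1 edges and are counted by C_{m−1}; m = 9 gives C_8. So Q = C_8 = 1430.
P − Q = 4862 − 1430 = 3432.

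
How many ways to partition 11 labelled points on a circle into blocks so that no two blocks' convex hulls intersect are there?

58786

Non-crossing partitions of an n-element set are counted by C_n; here n = 11.
C_11 = C(22,11)/12 = 705432/12 = 58786.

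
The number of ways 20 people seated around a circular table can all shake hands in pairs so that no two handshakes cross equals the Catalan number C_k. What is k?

With 20 = 2·10 people, non-crossing handshake pairings are non-crossing perfect matchings on a circle, counted by C_10.

10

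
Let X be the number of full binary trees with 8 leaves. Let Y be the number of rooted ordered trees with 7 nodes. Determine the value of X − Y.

A full binary tree with L leaves has L−1 internal nodes and is counted by C_{L−1}; L = 8 gives C_7. So X = C_7 = 429.
A rooted plane tree on 7 nodes has 6 edges, and such trees are counted by C_6. So Y = C_6 = 132.
X − Y = 429 − 132 = 297.

297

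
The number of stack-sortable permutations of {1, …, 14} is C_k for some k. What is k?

By Knuth's characterisation, the stack-sortable permutations of length 14 are the 231-avoiders, numbering C_14.

14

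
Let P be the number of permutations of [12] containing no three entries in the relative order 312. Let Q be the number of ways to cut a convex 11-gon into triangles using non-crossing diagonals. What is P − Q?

For any fixed pattern of length 3, the pattern-avoiding permutations of [12] number C_12. So P = C_12 = 208012.
A convex 11-gon is triangulated into 9 triangles, and the number of such triangulations is the Catalan number C_{11−2} = C_9. So Q = C_9 = 4862.
P − Q = 208012 − 4862 = 203150.

203150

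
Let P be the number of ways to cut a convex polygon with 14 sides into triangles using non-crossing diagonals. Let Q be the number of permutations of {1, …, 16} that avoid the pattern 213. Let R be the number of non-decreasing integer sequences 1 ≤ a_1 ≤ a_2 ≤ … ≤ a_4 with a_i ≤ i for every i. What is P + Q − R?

35565668

The number of triangulations of a 14-gon is the Catalan number C_12 (index = sides − 2). So P = C_12 = 208012.
For any fixed pattern of length 3, the pattern-avoiding permutations of [16] number C_16. So Q = C_16 = 35357670.
Weakly increasing sequences with a_i ≤ i biject with Dyck paths of semilength 4, so there are C_4. So R = C_4 = 14.
P + Q − R = 208012 + 35357670 − 14 = 35565668.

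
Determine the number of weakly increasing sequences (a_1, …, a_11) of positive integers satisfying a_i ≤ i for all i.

58786

Weakly increasing sequences with a_i ≤ i biject with Dyck paths of semilength 11, so there are C_11.
C_11 = 58786.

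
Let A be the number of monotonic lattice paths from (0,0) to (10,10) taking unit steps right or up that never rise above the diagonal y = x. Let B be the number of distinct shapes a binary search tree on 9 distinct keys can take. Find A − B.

Sub-diagonal monotone paths from (0,0) to (10,10) biject with Dyck paths of semilength 10, giving C_10. So A = C_10 = 16796.
There are C_n binary search tree shapes on n keys; with n = 9 that is C_9. So B = C_9 = 4862.
A − B = 16796 − 4862 = 11934.

11934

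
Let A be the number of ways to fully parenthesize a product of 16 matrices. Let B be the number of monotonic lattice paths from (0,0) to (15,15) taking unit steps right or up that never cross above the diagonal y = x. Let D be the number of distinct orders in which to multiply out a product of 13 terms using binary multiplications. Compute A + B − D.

19181678

Ways to associate a product of 16 factors correspond to binary trees on 16 leaves, so the count is C_15. So A = C_15 = 9694845.
Sub-diagonal monotone paths from (0,0) to (15,15) biject with Dyck paths of semilength 15, giving C_15. So B = C_15 = 9694845.
Ways to associate a product of 13 factors correspond to binary trees on 13 leaves, so the count is C_12. So D = C_12 = 208012.
A + B − D = 9694845 + 9694845 − 208012 = 19181678.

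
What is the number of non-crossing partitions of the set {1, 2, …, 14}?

2674440

The non-crossing partitions of [14] form a lattice of size C_14.
C_14 = C(28,14)/15 = 40116600/15 = 2674440.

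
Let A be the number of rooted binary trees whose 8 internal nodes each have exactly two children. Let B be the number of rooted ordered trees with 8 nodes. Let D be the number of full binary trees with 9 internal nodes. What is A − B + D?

5863

Full binary trees with n internal nodes are counted by C_n; here n = 8. So A = C_8 = 1430.
Rooted ordered (plane) trees on m nodes have m−1 edges and are counted by C_{m−1}; m = 8 gives C_7. So B = C_7 = 429.
The number of full binary trees on 9 internal nodes is the Catalan number C_9. So D = C_9 = 4862.
A − B + D = 1430 − 429 + 4862 = 5863.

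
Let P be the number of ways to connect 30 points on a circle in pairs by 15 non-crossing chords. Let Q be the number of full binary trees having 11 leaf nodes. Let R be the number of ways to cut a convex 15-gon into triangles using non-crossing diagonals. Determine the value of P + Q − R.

8968741

Non-crossing perfect matchings of 2n points on a circle are counted by C_n; with 30 points, n = 15. So P = C_15 = 9694845.
Full binary trees with 11 leaves have 11−1 = 10 internal nodes, so there are C_10 of them. So Q = C_10 = 16796.
Triangulations of a convex m-gon are counted by C_{m−2}; with m = 15 this is C_13. So R = C_13 = 742900.
P + Q − R = 9694845 + 16796 − 742900 = 8968741.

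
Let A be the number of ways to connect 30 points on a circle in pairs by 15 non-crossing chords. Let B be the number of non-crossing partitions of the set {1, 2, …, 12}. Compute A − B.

Pairing 30 circle points by 15 non-crossing chords gives C_15 matchings. So A = C_15 = 9694845.
Non-crossing partitions of an n-element set are counted by C_n; here n = 12. So B = C_12 = 208012.
A − B = 9694845 − 208012 = 9486833.

9486833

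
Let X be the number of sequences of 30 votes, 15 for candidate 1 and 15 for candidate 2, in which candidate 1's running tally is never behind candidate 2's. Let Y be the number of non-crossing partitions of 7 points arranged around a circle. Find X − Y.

Reading a vote for the leader as '(' and for the other as ')' turns such a sequence into a balanced string of 15 pairs, so the count is C_15. So X = C_15 = 9694845.
The non-crossing partitions of [7] form a lattice of size C_7. So Y = C_7 = 429.
X − Y = 9694845 − 429 = 9694416.

9694416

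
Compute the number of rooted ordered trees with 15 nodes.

2674440

Rooted ordered (plane) trees on m nodes have m−1 edges and are counted by C_{m−1}; m = 15 gives C_14.
C_14 = 2674440.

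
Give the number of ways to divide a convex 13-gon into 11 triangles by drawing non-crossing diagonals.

The number of triangulations of a 13-gon is the Catalan number C_11 (index = sides − 2).
C_11 = C_10 · 2(2·10+1)/(10+2) = 16796 · 42/12 = 58786.

58786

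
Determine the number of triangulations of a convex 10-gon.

1430

Triangulations of a convex m-gon are counted by C_{m−2}; with m = 10 this is C_8.
C_8 = C(16,8)/9 = 12870/9 = 1430.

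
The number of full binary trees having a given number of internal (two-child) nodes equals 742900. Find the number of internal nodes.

13

Full binary trees with n internal nodes are counted by C_n, and C_13 = 742900.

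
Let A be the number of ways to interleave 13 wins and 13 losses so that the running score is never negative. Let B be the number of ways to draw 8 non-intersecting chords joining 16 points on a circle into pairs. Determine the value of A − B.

Reading a vote for the leader as '(' and for the other as ')' turns such a sequence into a balanced string of 13 pairs, so the count is C_13. So A = C_13 = 742900.
Non-crossing perfect matchings of 2n points on a circle are counted by C_n; with 16 points, n = 8. So B = C_8 = 1430.
A − B = 742900 − 1430 = 741470.

741470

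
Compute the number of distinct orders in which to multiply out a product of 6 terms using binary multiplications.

Bracketing 6 factors into binary products is counted by C_{6−1} = C_5.
C_5 = C_4 · 2(2·4+1)/(4+2) = 14 · 18/6 = 42.

42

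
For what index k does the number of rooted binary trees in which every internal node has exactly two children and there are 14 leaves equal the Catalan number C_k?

13

A full binary tree with L leaves has L−1 internal nodes and is counted by C_{L−1}; L = 14 gives C_13.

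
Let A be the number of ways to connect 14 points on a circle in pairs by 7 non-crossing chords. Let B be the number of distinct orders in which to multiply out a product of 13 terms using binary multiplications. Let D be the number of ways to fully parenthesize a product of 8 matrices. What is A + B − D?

208012

Non-crossing perfect matchings of 2n points on a circle are counted by C_n; with 14 points, n = 7. So A = C_7 = 429.
Bracketing 13 factors into binary products is counted by C_{13−1} = C_12. So B = C_12 = 208012.
Parenthesizations of m factors correspond to full binary trees with m leaves, counted by C_{m−1}; m = 8 gives C_7. So D = C_7 = 429.
A + B − D = 429 + 208012 − 429 = 208012.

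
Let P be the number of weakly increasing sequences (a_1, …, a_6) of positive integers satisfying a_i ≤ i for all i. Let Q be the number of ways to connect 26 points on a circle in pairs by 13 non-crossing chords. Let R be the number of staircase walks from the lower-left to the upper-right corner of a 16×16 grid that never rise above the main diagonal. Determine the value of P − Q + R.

Such sub-staircase sequences of length n are counted by C_n; here n = 6. So P = C_6 = 132.
Non-crossing perfect matchings of 2n points on a circle are counted by C_n; with 26 points, n = 13. So Q = C_13 = 742900.
Monotone paths in an n×n grid that stay weakly below the diagonal are counted by C_n; here n = 16. So R = C_16 = 35357670.
P − Q + R = 132 − 742900 + 35357670 = 34614902.

34614902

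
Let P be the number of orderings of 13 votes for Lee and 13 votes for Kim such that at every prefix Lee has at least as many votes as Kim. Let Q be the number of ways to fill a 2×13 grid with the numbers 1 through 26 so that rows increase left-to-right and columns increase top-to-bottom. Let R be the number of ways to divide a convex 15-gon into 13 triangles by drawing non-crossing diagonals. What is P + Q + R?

2228700

Ballot sequences with n votes each where one side never trails are Dyck words, counted by C_n; here n = 13. So P = C_13 = 742900.
Standard Young tableaux of shape 2×n are counted by C_n; here n = 13. So Q = C_13 = 742900.
A convex 15-gon is triangulated into 13 triangles, and the number of such triangulations is the Catalan number C_{15−2} = C_13. So R = C_13 = 742900.
P + Q + R = 742900 + 742900 + 742900 = 2228700.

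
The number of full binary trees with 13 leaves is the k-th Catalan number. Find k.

Full binary trees with 13 leaves have 13−1 = 12 internal nodes, so there are C_12 of them.

12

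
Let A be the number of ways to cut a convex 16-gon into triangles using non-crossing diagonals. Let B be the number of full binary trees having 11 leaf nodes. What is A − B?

2657644

A convex 16-gon is triangulated into 14 triangles, and the number of such triangulations is the Catalan number C_{16−2} = C_14. So A = C_14 = 2674440.
A full binary tree with L leaves has L−1 internal nodes and is counted by C_{L−1}; L = 11 gives C_10. So B = C_10 = 16796.
A − B = 2674440 − 16796 = 2657644.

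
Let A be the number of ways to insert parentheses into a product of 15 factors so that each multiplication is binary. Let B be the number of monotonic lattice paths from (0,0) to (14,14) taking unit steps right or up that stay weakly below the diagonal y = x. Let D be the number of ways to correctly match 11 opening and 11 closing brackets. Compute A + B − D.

Parenthesizations of m factors correspond to full binary trees with m leaves, counted by C_{m−1}; m = 15 gives C_14. So A = C_14 = 2674440.
Sub-diagonal monotone paths from (0,0) to (14,14) biject with Dyck paths of semilength 14, giving C_14. So B = C_14 = 2674440.
Balanced strings of n pairs of brackets are counted by C_n; here n = 11. So D = C_11 = 58786.
A + B − D = 2674440 + 2674440 − 58786 = 5290094.

5290094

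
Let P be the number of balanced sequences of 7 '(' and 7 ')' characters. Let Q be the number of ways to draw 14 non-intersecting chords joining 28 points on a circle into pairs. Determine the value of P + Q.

2674869

A balanced arrangement of 7 bracket pairs is a Dyck word of semilength 7, so the count is C_7. So P = C_7 = 429.
Non-crossing perfect matchings of 2n points on a circle are counted by C_n; with 28 points, n = 14. So Q = C_14 = 2674440.
P + Q = 429 + 2674440 = 2674869.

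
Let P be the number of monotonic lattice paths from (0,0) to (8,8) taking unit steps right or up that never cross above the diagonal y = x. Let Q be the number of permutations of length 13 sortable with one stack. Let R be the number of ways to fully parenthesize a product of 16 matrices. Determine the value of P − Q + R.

8953375

Sub-diagonal monotone paths from (0,0) to (8,8) biject with Dyck paths of semilength 8, giving C_8. So P = C_8 = 1430.
Stack-sortable permutations are exactly the 231-avoiding ones, counted by C_n; here n = 13. So Q = C_13 = 742900.
Parenthesizations of m factors correspond to full binary trees with m leaves, counted by C_{m−1}; m = 16 gives C_15. So R = C_15 = 9694845.
P − Q + R = 1430 − 742900 + 9694845 = 8953375.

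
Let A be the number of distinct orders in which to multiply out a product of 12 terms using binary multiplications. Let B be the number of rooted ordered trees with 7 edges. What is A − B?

58357

Ways to associate a product of 12 factors correspond to binary trees on 12 leaves, so the count is C_11. So A = C_11 = 58786.
A rooted plane tree with 7 edges has 8 nodes, and the count is C_7. So B = C_7 = 429.
A − B = 58786 − 429 = 58357.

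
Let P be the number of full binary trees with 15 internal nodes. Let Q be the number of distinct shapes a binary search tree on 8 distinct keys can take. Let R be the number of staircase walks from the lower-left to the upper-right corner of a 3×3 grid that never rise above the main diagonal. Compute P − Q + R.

The number of full binary trees on 15 internal nodes is the Catalan number C_15. So P = C_15 = 9694845.
Rooted binary trees with 8 nodes (each child slot possibly empty) number C_8. So Q = C_8 = 1430.
Monotone paths in an n×n grid that stay weakly below the diagonal are counted by C_n; here n = 3. So R = C_3 = 5.
P − Q + R = 9694845 − 1430 + 5 = 9693420.

9693420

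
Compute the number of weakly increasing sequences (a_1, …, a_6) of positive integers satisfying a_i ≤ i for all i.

Such sub-staircase sequences of length n are counted by C_n; here n = 6.
C_6 = C(12,6)/7 = 924/7 = 132.

132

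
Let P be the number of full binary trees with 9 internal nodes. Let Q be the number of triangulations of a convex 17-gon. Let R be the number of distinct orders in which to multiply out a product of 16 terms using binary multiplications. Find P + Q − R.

4862

Full binary trees with n internal nodes are counted by C_n; here n = 9. So P = C_9 = 4862.
Triangulations of a convex m-gon are counted by C_{m−2}; with m = 17 this is C_15. So Q = C_15 = 9694845.
Bracketing 16 factors into binary products is counted by C_{16−1} = C_15. So R = C_15 = 9694845.
P + Q − R = 4862 + 9694845 − 9694845 = 4862.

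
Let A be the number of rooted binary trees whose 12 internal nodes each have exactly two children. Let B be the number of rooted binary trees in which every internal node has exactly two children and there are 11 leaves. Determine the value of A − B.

Full binary trees with n internal nodes are counted by C_n; here n = 12. So A = C_12 = 208012.
A full binary tree with L leaves has L−1 internal nodes and is counted by C_{L−1}; L = 11 gives C_10. So B = C_10 = 16796.
A − B = 208012 − 16796 = 191216.

191216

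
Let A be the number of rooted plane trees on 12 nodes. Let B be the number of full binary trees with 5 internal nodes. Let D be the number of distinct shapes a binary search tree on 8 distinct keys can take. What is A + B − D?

57398

Rooted ordered (plane) trees on m nodes have m−1 edges and are counted by C_{m−1}; m = 12 gives C_11. So A = C_11 = 58786.
Full binary trees with n internal nodes are counted by C_n; here n = 5. So B = C_5 = 42.
Rooted binary trees with 8 nodes (each child slot possibly empty) number C_8. So D = C_8 = 1430.
A + B − D = 58786 + 42 − 1430 = 57398.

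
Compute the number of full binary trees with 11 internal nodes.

58786

The number of full binary trees on 11 internal nodes is the Catalan number C_11.
C_11 = C(22,11)/12 = 705432/12 = 58786.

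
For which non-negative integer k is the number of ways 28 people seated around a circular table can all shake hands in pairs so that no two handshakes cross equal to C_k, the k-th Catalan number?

With 28 = 2·14 people, non-crossing handshake pairings are non-crossing perfect matchings on a circle, counted by C_14.

14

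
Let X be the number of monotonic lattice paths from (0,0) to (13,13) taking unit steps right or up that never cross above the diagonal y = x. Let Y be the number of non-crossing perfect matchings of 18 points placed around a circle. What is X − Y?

738038

Sub-diagonal monotone paths from (0,0) to (13,13) biject with Dyck paths of semilength 13, giving C_13. So X = C_13 = 742900.
Pairing 18 circle points by 9 non-crossing chords gives C_9 matchings. So Y = C_9 = 4862.
X − Y = 742900 − 4862 = 738038.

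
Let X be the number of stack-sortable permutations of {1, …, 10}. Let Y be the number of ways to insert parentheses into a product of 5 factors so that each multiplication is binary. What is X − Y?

16782

Stack-sortable permutations are exactly the 231-avoiding ones, counted by C_n; here n = 10. So X = C_10 = 16796.
Bracketing 5 factors into binary products is counted by C_{5−1} = C_4. So Y = C_4 = 14.
X − Y = 16796 − 14 = 16782.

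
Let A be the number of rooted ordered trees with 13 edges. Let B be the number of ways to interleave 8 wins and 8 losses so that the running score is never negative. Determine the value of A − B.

741470

Rooted ordered trees with n edges are counted by C_n; here n = 13. So A = C_13 = 742900.
Ballot sequences with n votes each where one side never trails are Dyck words, counted by C_n; here n = 8. So B = C_8 = 1430.
A − B = 742900 − 1430 = 741470.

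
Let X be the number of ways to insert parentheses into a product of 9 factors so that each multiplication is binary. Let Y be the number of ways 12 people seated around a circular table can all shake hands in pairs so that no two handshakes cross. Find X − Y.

1298

Bracketing 9 factors into binary products is counted by C_{9−1} = C_8. So X = C_8 = 1430.
With 12 = 2·6 people, non-crossing handshake pairings are non-crossing perfect matchings on a circle, counted by C_6. So Y = C_6 = 132.
X − Y = 1430 − 132 = 1298.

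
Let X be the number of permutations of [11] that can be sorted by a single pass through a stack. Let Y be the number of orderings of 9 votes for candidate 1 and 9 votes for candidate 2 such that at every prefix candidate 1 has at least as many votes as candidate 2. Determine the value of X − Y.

53924

By Knuth's characterisation, the stack-sortable permutations of length 11 are the 231-avoiders, numbering C_11. So X = C_11 = 58786.
Reading a vote for the leader as '(' and for the other as ')' turns such a sequence into a balanced string of 9 pairs, so the count is C_9. So Y = C_9 = 4862.
X − Y = 58786 − 4862 = 53924.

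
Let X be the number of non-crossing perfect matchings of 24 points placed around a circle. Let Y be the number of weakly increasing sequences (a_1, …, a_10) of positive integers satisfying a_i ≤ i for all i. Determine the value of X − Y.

Non-crossing perfect matchings of 2n points on a circle are counted by C_n; with 24 points, n = 12. So X = C_12 = 208012.
Weakly increasing sequences with a_i ≤ i biject with Dyck paths of semilength 10, so there are C_10. So Y = C_10 = 16796.
X − Y = 208012 − 16796 = 191216.

191216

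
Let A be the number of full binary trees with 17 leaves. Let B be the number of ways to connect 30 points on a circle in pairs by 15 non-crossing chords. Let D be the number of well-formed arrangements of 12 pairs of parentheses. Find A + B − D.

44844503

Full binary trees with 17 leaves have 17−1 = 16 internal nodes, so there are C_16 of them. So A = C_16 = 35357670.
Non-crossing perfect matchings of 2n points on a circle are counted by C_n; with 30 points, n = 15. So B = C_15 = 9694845.
Balanced strings of n pairs of brackets are counted by C_n; here n = 12. So D = C_12 = 208012.
A + B − D = 35357670 + 9694845 − 208012 = 44844503.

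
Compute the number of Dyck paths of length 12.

A Dyck path with 6 up-steps and 6 down-steps has semilength 6, so there are C_6 of them.
C_6 = C_5 · 2(2·5+1)/(5+2) = 42 · 22/7 = 132.

132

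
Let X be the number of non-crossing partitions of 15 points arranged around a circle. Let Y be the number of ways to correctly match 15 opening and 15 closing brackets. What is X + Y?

19389690

The non-crossing partitions of [15] form a lattice of size C_15. So X = C_15 = 9694845.
A balanced arrangement of 15 bracket pairs is a Dyck word of semilength 15, so the count is C_15. So Y = C_15 = 9694845.
X + Y = 9694845 + 9694845 = 19389690.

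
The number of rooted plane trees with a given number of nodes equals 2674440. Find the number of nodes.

15

Rooted ordered trees on m nodes are counted by C_{m−1}. The Catalan number equal to 2674440 is C_14.
So the index is 14, and the number of nodes is 14 + 1 = 15.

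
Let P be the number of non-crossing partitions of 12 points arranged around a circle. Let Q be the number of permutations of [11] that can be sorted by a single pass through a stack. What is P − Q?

Non-crossing partitions of an n-element set are counted by C_n; here n = 12. So P = C_12 = 208012.
By Knuth's characterisation, the stack-sortable permutations of length 11 are the 231-avoiders, numbering C_11. So Q = C_11 = 58786.
P − Q = 208012 − 58786 = 149226.

149226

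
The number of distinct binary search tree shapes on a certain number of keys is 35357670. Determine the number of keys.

Binary search tree shapes on n keys are counted by C_n. The Catalan number equal to 35357670 is C_16.

16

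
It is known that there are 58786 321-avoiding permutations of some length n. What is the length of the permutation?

Permutations of [n] avoiding a fixed length-3 pattern are counted by C_n. Since C_11 = 58786, the index is 11.

11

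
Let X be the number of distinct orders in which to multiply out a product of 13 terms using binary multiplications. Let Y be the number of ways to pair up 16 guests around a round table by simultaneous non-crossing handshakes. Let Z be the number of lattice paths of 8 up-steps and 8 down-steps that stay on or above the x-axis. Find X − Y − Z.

Parenthesizations of m factors correspond to full binary trees with m leaves, counted by C_{m−1}; m = 13 gives C_12. So X = C_12 = 208012.
With 16 = 2·8 people, non-crossing handshake pairings are non-crossing perfect matchings on a circle, counted by C_8. So Y = C_8 = 1430.
Paths of 8 up- and 8 down-steps that never dip below the axis are Dyck paths; their count is C_8. So Z = C_8 = 1430.
X − Y − Z = 208012 − 1430 − 1430 = 205152.

205152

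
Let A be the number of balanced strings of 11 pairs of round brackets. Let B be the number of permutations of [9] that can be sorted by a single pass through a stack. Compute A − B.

Balanced strings of n pairs of brackets are counted by C_n; here n = 11. So A = C_11 = 58786.
Stack-sortable permutations are exactly the 231-avoiding ones, counted by C_n; here n = 9. So B = C_9 = 4862.
A − B = 58786 − 4862 = 53924.

53924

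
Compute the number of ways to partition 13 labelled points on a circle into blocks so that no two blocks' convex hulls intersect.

742900

The non-crossing partitions of [13] form a lattice of size C_13.
C_13 = C(26,13)/14 = 10400600/14 = 742900.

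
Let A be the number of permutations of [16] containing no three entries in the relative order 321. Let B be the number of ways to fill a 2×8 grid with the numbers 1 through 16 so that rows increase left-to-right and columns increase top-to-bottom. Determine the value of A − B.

35356240

For any fixed pattern of length 3, the pattern-avoiding permutations of [16] number C_16. So A = C_16 = 35357670.
Standard Young tableaux of shape 2×n are counted by C_n; here n = 8. So B = C_8 = 1430.
A − B = 35357670 − 1430 = 35356240.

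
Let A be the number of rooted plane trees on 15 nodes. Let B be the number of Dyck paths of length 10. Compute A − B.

A rooted plane tree on 15 nodes has 14 edges, and such trees are counted by C_14. So A = C_14 = 2674440.
A Dyck path with 5 up-steps and 5 down-steps has semilength 5, so there are C_5 of them. So B = C_5 = 42.
A − B = 2674440 − 42 = 2674398.

2674398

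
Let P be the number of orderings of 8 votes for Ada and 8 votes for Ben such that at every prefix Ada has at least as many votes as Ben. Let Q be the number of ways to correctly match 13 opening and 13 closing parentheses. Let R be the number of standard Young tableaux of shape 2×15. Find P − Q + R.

Reading a vote for the leader as '(' and for the other as ')' turns such a sequence into a balanced string of 8 pairs, so the count is C_8. So P = C_8 = 1430.
With 13 pairs the number of balanced bracket strings is the Catalan number C_13. So Q = C_13 = 742900.
Standard Young tableaux of shape 2×n are counted by C_n; here n = 15. So R = C_15 = 9694845.
P − Q + R = 1430 − 742900 + 9694845 = 8953375.

8953375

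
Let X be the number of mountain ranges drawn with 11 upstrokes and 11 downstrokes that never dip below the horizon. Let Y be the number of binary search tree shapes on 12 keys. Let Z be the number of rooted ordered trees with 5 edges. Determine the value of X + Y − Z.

266756

Dyck paths of semilength n (length 2n) are counted by C_n; here n = 11. So X = C_11 = 58786.
Binary trees (left/right distinguished) on n nodes are counted by C_n; here n = 12. So Y = C_12 = 208012.
Rooted ordered trees with n edges are counted by C_n; here n = 5. So Z = C_5 = 42.
X + Y − Z = 58786 + 208012 − 42 = 266756.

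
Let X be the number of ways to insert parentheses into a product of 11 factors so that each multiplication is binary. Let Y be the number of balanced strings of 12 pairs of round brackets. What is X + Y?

Ways to associate a product of 11 factors correspond to binary trees on 11 leaves, so the count is C_10. So X = C_10 = 16796.
With 12 pairs the number of balanced bracket strings is the Catalan number C_12. So Y = C_12 = 208012.
X + Y = 16796 + 208012 = 224808.

224808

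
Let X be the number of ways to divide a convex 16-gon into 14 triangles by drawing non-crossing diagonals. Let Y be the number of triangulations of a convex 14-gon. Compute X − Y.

2466428

A convex 16-gon is triangulated into 14 triangles, and the number of such triangulations is the Catalan number C_{16−2} = C_14. So X = C_14 = 2674440.
The number of triangulations of a 14-gon is the Catalan number C_12 (index = sides − 2). So Y = C_12 = 208012.
X − Y = 2674440 − 208012 = 2466428.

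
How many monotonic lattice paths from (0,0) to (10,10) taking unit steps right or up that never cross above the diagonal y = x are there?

Sub-diagonal monotone paths from (0,0) to (10,10) biject with Dyck paths of semilength 10, giving C_10.
C_10 = C(20,10)/11 = 184756/11 = 16796.

16796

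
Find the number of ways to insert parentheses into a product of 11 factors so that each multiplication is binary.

16796

Parenthesizations of m factors correspond to full binary trees with m leaves, counted by C_{m−1}; m = 11 gives C_10.
C_10 = C_9 · 2(2·9+1)/(9+2) = 4862 · 38/11 = 16796.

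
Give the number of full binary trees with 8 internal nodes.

1430

The number of full binary trees on 8 internal nodes is the Catalan number C_8.
C_8 = C(16,8)/9 = 12870/9 = 1430.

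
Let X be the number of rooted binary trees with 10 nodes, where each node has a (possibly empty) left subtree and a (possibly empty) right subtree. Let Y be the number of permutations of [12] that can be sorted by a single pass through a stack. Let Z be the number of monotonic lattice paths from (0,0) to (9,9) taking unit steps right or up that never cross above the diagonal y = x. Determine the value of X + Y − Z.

There are C_n binary search tree shapes on n keys; with n = 10 that is C_10. So X = C_10 = 16796.
By Knuth's characterisation, the stack-sortable permutations of length 12 are the 231-avoiders, numbering C_12. So Y = C_12 = 208012.
Sub-diagonal monotone paths from (0,0) to (9,9) biject with Dyck paths of semilength 9, giving C_9. So Z = C_9 = 4862.
X + Y − Z = 16796 + 208012 − 4862 = 219946.

219946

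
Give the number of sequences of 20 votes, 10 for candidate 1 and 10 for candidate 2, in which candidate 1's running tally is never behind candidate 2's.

Ballot sequences with n votes each where one side never trails are Dyck words, counted by C_n; here n = 10.
C_10 = C(20,10)/11 = 184756/11 = 16796.

16796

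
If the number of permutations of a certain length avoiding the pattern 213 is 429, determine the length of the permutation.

Permutations of [n] avoiding a fixed length-3 pattern are counted by C_n. Since C_7 = 429, the index is 7.

7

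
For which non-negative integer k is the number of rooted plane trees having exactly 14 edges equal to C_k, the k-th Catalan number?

A rooted plane tree with 14 edges has 15 nodes, and the count is C_14.

14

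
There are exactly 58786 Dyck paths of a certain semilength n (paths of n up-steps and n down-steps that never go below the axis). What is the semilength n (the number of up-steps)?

11

Dyck paths of semilength n are counted by C_n, and C_11 = 58786.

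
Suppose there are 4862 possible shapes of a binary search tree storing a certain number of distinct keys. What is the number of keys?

9

Binary search tree shapes on n keys are counted by C_n. Since C_9 = 4862, the index is 9.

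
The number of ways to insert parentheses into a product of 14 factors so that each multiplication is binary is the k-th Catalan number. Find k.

Bracketing 14 factors into binary products is counted by C_{14−1} = C_13.

13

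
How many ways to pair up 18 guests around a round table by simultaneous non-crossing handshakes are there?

With 18 = 2·9 people, non-crossing handshake pairings are non-crossing perfect matchings on a circle, counted by C_9.
C_9 = C_8 · 2(2·8+1)/(8+2) = 1430 · 34/10 = 4862.

4862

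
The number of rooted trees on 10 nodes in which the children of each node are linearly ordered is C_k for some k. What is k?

A rooted plane tree on 10 nodes has 9 edges, and such trees are counted by C_9.

9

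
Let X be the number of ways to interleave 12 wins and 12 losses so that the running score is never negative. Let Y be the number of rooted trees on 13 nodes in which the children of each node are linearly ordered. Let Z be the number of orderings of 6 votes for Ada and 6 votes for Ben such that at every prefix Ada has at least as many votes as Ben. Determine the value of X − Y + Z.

132

Reading a vote for the leader as '(' and for the other as ')' turns such a sequence into a balanced string of 12 pairs, so the count is C_12. So X = C_12 = 208012.
Rooted ordered (plane) trees on m nodes have m−1 edges and are counted by C_{m−1}; m = 13 gives C_12. So Y = C_12 = 208012.
Ballot sequences with n votes each where one side never trails are Dyck words, counted by C_n; here n = 6. So Z = C_6 = 132.
X − Y + Z = 208012 − 208012 + 132 = 132.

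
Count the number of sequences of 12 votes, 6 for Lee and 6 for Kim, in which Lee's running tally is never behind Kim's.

132

Ballot sequences with n votes each where one side never trails are Dyck words, counted by C_n; here n = 6.
C_6 = C(12,6)/7 = 924/7 = 132.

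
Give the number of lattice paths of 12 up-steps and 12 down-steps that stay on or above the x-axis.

Paths of 12 up- and 12 down-steps that never dip below the axis are Dyck paths; their count is C_12.
C_12 = 208012.

208012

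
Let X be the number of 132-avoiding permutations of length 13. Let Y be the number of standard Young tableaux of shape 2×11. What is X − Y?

684114

For any fixed pattern of length 3, the pattern-avoiding permutations of [13] number C_13. So X = C_13 = 742900.
By the hook-length formula (or a Dyck-path bijection), SYT of shape 2×11 number C_11. So Y = C_11 = 58786.
X − Y = 742900 − 58786 = 684114.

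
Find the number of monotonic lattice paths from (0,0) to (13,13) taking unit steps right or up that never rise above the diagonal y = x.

Sub-diagonal monotone paths from (0,0) to (13,13) biject with Dyck paths of semilength 13, giving C_13.
C_13 = C(26,13)/14 = 10400600/14 = 742900.

742900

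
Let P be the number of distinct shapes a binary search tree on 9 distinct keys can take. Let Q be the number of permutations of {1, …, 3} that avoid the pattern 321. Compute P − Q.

There are C_n binary search tree shapes on n keys; with n = 9 that is C_9. So P = C_9 = 4862.
For any fixed pattern of length 3, the pattern-avoiding permutations of [3] number C_3. So Q = C_3 = 5.
P − Q = 4862 − 5 = 4857.

4857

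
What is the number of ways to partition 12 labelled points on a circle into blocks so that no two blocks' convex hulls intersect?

Non-crossing partitions of an n-element set are counted by C_n; here n = 12.
C_12 = C(24,12)/13 = 2704156/13 = 208012.

208012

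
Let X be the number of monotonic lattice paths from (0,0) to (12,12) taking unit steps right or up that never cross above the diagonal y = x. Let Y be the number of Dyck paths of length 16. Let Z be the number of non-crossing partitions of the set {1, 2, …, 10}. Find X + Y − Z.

192646

Monotone paths in an n×n grid that stay weakly below the diagonal are counted by C_n; here n = 12. So X = C_12 = 208012.
Paths of 8 up- and 8 down-steps that never dip below the axis are Dyck paths; their count is C_8. So Y = C_8 = 1430.
Non-crossing partitions of an n-element set are counted by C_n; here n = 10. So Z = C_10 = 16796.
X + Y − Z = 208012 + 1430 − 16796 = 192646.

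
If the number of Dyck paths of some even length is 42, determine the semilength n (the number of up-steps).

5

Dyck paths of semilength n are counted by C_n; 42 = C_5.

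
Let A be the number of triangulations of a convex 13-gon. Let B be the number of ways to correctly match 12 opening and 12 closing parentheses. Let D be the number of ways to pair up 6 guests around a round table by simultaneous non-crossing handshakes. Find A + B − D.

266793

A convex 13-gon is triangulated into 11 triangles, and the number of such triangulations is the Catalan number C_{13−2} = C_11. So A = C_11 = 58786.
A balanced arrangement of 12 bracket pairs is a Dyck word of semilength 12, so the count is C_12. So B = C_12 = 208012.
Non-crossing handshake pairings of 2n people are counted by C_n; 6 people gives n = 3. So D = C_3 = 5.
A + B − D = 58786 + 208012 − 5 = 266793.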